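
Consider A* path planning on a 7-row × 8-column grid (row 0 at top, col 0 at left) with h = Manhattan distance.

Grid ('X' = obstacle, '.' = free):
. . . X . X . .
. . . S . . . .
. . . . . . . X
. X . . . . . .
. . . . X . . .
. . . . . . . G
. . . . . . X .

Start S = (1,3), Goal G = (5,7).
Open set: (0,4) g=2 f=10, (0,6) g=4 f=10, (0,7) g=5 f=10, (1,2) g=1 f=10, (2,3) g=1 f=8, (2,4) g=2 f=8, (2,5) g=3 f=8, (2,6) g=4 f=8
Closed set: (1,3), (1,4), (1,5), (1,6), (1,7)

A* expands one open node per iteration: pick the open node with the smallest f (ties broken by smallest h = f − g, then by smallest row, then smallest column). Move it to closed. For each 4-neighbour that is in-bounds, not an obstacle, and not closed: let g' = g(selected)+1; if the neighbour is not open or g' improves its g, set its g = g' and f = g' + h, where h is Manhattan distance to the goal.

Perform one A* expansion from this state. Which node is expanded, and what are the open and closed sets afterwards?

expanded=(2,6); open=[(0,4) g=2 f=10, (0,6) g=4 f=10, (0,7) g=5 f=10, (1,2) g=1 f=10, (2,3) g=1 f=8, (2,4) g=2 f=8, (2,5) g=3 f=8, (3,6) g=5 f=8]; closed=[(1,3), (1,4), (1,5), (1,6), (1,7), (2,6)]

step 1: expand (2,6) (f=8, h=4) → closed; open now [(0,4) g=2 f=10, (0,6) g=4 f=10, (0,7) g=5 f=10, (1,2) g=1 f=10, (2,3) g=1 f=8, (2,4) g=2 f=8, (2,5) g=3 f=8, (3,6) g=5 f=8]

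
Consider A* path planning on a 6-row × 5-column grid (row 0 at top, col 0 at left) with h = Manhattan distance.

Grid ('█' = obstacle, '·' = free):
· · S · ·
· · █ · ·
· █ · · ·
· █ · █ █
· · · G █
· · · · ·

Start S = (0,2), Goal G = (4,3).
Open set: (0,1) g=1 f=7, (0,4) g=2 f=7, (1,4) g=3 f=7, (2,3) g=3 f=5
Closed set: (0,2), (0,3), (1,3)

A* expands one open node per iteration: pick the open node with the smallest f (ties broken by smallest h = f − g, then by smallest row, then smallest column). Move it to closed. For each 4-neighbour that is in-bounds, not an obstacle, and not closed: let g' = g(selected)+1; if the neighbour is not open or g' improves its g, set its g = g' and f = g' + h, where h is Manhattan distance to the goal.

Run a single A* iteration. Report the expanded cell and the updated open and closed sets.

step 1: expand (2,3) (f=5, h=2) → closed; open now [(0,1) g=1 f=7, (0,4) g=2 f=7, (1,4) g=3 f=7, (2,2) g=4 f=7, (2,4) g=4 f=7]

expanded=(2,3); open=[(0,1) g=1 f=7, (0,4) g=2 f=7, (1,4) g=3 f=7, (2,2) g=4 f=7, (2,4) g=4 f=7]; closed=[(0,2), (0,3), (1,3), (2,3)]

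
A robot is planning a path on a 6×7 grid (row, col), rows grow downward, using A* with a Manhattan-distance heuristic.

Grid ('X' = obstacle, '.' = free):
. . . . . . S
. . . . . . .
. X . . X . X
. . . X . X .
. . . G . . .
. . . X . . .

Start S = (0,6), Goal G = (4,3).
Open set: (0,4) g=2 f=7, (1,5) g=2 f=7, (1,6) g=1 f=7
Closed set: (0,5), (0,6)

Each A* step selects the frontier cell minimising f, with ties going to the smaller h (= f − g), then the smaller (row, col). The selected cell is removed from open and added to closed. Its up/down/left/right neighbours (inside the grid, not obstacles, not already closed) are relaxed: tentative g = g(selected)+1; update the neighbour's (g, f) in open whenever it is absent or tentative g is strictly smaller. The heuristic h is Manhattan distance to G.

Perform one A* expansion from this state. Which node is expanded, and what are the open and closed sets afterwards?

step 1: expand (0,4) (f=7, h=5) → closed; open now [(0,3) g=3 f=7, (1,4) g=3 f=7, (1,5) g=2 f=7, (1,6) g=1 f=7]

expanded=(0,4); open=[(0,3) g=3 f=7, (1,4) g=3 f=7, (1,5) g=2 f=7, (1,6) g=1 f=7]; closed=[(0,4), (0,5), (0,6)]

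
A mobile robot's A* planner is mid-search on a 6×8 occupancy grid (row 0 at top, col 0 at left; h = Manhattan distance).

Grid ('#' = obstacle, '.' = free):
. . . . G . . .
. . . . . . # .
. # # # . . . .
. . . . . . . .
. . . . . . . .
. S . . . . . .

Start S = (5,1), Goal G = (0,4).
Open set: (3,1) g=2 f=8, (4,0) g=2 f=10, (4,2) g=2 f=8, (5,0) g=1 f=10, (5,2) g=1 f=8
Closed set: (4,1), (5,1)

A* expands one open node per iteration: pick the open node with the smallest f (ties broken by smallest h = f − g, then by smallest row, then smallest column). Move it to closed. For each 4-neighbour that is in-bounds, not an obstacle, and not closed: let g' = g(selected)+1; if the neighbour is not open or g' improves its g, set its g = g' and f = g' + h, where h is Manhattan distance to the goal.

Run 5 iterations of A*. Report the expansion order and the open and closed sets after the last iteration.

step 1: expand (3,1) (f=8, h=6) → closed; open now [(3,0) g=3 f=10, (3,2) g=3 f=8, (4,0) g=2 f=10, (4,2) g=2 f=8, (5,0) g=1 f=10, (5,2) g=1 f=8]
step 2: expand (3,2) (f=8, h=5) → closed; open now [(3,0) g=3 f=10, (3,3) g=4 f=8, (4,0) g=2 f=10, (4,2) g=2 f=8, (5,0) g=1 f=10, (5,2) g=1 f=8]
step 3: expand (3,3) (f=8, h=4) → closed; open now [(3,0) g=3 f=10, (3,4) g=5 f=8, (4,0) g=2 f=10, (4,2) g=2 f=8, (4,3) g=5 f=10, (5,0) g=1 f=10, (5,2) g=1 f=8]
step 4: expand (3,4) (f=8, h=3) → closed; open now [(2,4) g=6 f=8, (3,0) g=3 f=10, (3,5) g=6 f=10, (4,0) g=2 f=10, (4,2) g=2 f=8, (4,3) g=5 f=10, (4,4) g=6 f=10, (5,0) g=1 f=10, (5,2) g=1 f=8]
step 5: expand (2,4) (f=8, h=2) → closed; open now [(1,4) g=7 f=8, (2,5) g=7 f=10, (3,0) g=3 f=10, (3,5) g=6 f=10, (4,0) g=2 f=10, (4,2) g=2 f=8, (4,3) g=5 f=10, (4,4) g=6 f=10, (5,0) g=1 f=10, (5,2) g=1 f=8]

order=[(3,1) → (3,2) → (3,3) → (3,4) → (2,4)]; open=[(1,4) g=7 f=8, (2,5) g=7 f=10, (3,0) g=3 f=10, (3,5) g=6 f=10, (4,0) g=2 f=10, (4,2) g=2 f=8, (4,3) g=5 f=10, (4,4) g=6 f=10, (5,0) g=1 f=10, (5,2) g=1 f=8]; closed=[(2,4), (3,1), (3,2), (3,3), (3,4), (4,1), (5,1)]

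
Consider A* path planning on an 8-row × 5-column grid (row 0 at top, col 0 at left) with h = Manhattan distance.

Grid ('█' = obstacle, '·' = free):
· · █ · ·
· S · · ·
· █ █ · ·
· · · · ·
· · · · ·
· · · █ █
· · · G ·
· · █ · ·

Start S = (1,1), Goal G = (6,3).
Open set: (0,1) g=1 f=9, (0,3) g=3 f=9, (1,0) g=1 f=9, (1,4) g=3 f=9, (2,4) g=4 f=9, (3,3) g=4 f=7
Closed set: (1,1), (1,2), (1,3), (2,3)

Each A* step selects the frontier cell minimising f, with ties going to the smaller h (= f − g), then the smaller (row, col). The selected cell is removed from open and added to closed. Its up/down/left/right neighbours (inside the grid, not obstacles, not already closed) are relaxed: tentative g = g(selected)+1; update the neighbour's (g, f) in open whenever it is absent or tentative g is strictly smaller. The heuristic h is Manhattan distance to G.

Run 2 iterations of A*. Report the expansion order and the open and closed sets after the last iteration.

order=[(3,3) → (4,3)]; open=[(0,1) g=1 f=9, (0,3) g=3 f=9, (1,0) g=1 f=9, (1,4) g=3 f=9, (2,4) g=4 f=9, (3,2) g=5 f=9, (3,4) g=5 f=9, (4,2) g=6 f=9, (4,4) g=6 f=9]; closed=[(1,1), (1,2), (1,3), (2,3), (3,3), (4,3)]

step 1: expand (3,3) (f=7, h=3) → closed; open now [(0,1) g=1 f=9, (0,3) g=3 f=9, (1,0) g=1 f=9, (1,4) g=3 f=9, (2,4) g=4 f=9, (3,2) g=5 f=9, (3,4) g=5 f=9, (4,3) g=5 f=7]
step 2: expand (4,3) (f=7, h=2) → closed; open now [(0,1) g=1 f=9, (0,3) g=3 f=9, (1,0) g=1 f=9, (1,4) g=3 f=9, (2,4) g=4 f=9, (3,2) g=5 f=9, (3,4) g=5 f=9, (4,2) g=6 f=9, (4,4) g=6 f=9]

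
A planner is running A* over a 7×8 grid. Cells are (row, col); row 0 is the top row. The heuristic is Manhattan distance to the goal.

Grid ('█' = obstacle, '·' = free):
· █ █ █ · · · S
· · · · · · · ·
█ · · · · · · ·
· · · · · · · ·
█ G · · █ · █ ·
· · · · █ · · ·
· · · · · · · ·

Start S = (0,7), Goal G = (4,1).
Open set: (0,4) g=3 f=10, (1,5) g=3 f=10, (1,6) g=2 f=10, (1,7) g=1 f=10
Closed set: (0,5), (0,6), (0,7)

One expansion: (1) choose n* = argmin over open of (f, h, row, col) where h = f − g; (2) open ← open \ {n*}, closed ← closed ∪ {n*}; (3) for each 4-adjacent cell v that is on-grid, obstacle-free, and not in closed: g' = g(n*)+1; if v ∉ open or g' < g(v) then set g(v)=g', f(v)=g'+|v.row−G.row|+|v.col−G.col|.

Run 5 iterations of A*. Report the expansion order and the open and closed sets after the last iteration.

step 1: expand (0,4) (f=10, h=7) → closed; open now [(1,4) g=4 f=10, (1,5) g=3 f=10, (1,6) g=2 f=10, (1,7) g=1 f=10]
step 2: expand (1,4) (f=10, h=6) → closed; open now [(1,3) g=5 f=10, (1,5) g=3 f=10, (1,6) g=2 f=10, (1,7) g=1 f=10, (2,4) g=5 f=10]
step 3: expand (1,3) (f=10, h=5) → closed; open now [(1,2) g=6 f=10, (1,5) g=3 f=10, (1,6) g=2 f=10, (1,7) g=1 f=10, (2,3) g=6 f=10, (2,4) g=5 f=10]
step 4: expand (1,2) (f=10, h=4) → closed; open now [(1,1) g=7 f=10, (1,5) g=3 f=10, (1,6) g=2 f=10, (1,7) g=1 f=10, (2,2) g=7 f=10, (2,3) g=6 f=10, (2,4) g=5 f=10]
step 5: expand (1,1) (f=10, h=3) → closed; open now [(1,0) g=8 f=12, (1,5) g=3 f=10, (1,6) g=2 f=10, (1,7) g=1 f=10, (2,1) g=8 f=10, (2,2) g=7 f=10, (2,3) g=6 f=10, (2,4) g=5 f=10]

order=[(0,4) → (1,4) → (1,3) → (1,2) → (1,1)]; open=[(1,0) g=8 f=12, (1,5) g=3 f=10, (1,6) g=2 f=10, (1,7) g=1 f=10, (2,1) g=8 f=10, (2,2) g=7 f=10, (2,3) g=6 f=10, (2,4) g=5 f=10]; closed=[(0,4), (0,5), (0,6), (0,7), (1,1), (1,2), (1,3), (1,4)]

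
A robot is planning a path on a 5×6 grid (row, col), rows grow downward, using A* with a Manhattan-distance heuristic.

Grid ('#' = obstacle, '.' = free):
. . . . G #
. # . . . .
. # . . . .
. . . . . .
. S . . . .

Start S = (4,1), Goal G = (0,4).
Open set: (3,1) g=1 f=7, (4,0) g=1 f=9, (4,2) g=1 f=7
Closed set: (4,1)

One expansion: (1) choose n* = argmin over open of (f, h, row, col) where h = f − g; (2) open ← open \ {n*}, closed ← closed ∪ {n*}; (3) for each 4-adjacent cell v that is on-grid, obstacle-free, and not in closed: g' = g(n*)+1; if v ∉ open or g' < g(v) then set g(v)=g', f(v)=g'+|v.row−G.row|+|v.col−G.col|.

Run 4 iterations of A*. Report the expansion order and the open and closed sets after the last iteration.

step 1: expand (3,1) (f=7, h=6) → closed; open now [(3,0) g=2 f=9, (3,2) g=2 f=7, (4,0) g=1 f=9, (4,2) g=1 f=7]
step 2: expand (3,2) (f=7, h=5) → closed; open now [(2,2) g=3 f=7, (3,0) g=2 f=9, (3,3) g=3 f=7, (4,0) g=1 f=9, (4,2) g=1 f=7]
step 3: expand (2,2) (f=7, h=4) → closed; open now [(1,2) g=4 f=7, (2,3) g=4 f=7, (3,0) g=2 f=9, (3,3) g=3 f=7, (4,0) g=1 f=9, (4,2) g=1 f=7]
step 4: expand (1,2) (f=7, h=3) → closed; open now [(0,2) g=5 f=7, (1,3) g=5 f=7, (2,3) g=4 f=7, (3,0) g=2 f=9, (3,3) g=3 f=7, (4,0) g=1 f=9, (4,2) g=1 f=7]

order=[(3,1) → (3,2) → (2,2) → (1,2)]; open=[(0,2) g=5 f=7, (1,3) g=5 f=7, (2,3) g=4 f=7, (3,0) g=2 f=9, (3,3) g=3 f=7, (4,0) g=1 f=9, (4,2) g=1 f=7]; closed=[(1,2), (2,2), (3,1), (3,2), (4,1)]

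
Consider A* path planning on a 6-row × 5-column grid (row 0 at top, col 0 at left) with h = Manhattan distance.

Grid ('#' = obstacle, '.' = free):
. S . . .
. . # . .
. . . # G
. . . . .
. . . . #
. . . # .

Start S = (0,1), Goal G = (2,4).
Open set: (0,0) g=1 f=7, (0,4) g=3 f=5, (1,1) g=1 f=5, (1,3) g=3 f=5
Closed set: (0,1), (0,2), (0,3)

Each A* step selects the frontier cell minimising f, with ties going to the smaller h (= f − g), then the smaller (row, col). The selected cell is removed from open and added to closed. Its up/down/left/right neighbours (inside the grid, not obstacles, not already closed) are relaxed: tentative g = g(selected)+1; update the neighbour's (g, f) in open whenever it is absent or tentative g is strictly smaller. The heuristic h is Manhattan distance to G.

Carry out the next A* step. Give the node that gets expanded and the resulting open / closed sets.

expanded=(0,4); open=[(0,0) g=1 f=7, (1,1) g=1 f=5, (1,3) g=3 f=5, (1,4) g=4 f=5]; closed=[(0,1), (0,2), (0,3), (0,4)]

step 1: expand (0,4) (f=5, h=2) → closed; open now [(0,0) g=1 f=7, (1,1) g=1 f=5, (1,3) g=3 f=5, (1,4) g=4 f=5]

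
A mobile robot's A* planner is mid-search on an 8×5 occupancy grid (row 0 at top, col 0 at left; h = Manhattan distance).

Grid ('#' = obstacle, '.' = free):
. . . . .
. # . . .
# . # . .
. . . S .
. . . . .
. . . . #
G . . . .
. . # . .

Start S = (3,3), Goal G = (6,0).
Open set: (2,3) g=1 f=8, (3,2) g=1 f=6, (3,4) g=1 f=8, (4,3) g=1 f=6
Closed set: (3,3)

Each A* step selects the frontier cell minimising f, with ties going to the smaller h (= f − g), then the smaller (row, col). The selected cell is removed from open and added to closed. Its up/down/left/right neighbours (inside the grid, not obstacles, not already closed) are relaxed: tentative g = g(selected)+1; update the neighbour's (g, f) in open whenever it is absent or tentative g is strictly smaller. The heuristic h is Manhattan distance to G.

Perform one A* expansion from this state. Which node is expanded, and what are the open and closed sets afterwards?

expanded=(3,2); open=[(2,3) g=1 f=8, (3,1) g=2 f=6, (3,4) g=1 f=8, (4,2) g=2 f=6, (4,3) g=1 f=6]; closed=[(3,2), (3,3)]

step 1: expand (3,2) (f=6, h=5) → closed; open now [(2,3) g=1 f=8, (3,1) g=2 f=6, (3,4) g=1 f=8, (4,2) g=2 f=6, (4,3) g=1 f=6]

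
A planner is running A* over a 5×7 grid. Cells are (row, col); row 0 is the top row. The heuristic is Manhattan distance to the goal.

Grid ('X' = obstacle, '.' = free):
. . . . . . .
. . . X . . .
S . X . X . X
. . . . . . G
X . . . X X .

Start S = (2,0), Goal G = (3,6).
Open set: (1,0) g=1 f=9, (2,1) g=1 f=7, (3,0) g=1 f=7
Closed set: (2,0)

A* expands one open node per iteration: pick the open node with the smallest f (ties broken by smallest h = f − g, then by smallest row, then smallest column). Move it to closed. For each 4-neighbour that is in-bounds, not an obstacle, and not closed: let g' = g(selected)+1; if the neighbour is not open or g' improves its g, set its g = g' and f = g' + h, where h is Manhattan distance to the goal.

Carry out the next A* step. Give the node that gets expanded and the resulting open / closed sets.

expanded=(2,1); open=[(1,0) g=1 f=9, (1,1) g=2 f=9, (3,0) g=1 f=7, (3,1) g=2 f=7]; closed=[(2,0), (2,1)]

step 1: expand (2,1) (f=7, h=6) → closed; open now [(1,0) g=1 f=9, (1,1) g=2 f=9, (3,0) g=1 f=7, (3,1) g=2 f=7]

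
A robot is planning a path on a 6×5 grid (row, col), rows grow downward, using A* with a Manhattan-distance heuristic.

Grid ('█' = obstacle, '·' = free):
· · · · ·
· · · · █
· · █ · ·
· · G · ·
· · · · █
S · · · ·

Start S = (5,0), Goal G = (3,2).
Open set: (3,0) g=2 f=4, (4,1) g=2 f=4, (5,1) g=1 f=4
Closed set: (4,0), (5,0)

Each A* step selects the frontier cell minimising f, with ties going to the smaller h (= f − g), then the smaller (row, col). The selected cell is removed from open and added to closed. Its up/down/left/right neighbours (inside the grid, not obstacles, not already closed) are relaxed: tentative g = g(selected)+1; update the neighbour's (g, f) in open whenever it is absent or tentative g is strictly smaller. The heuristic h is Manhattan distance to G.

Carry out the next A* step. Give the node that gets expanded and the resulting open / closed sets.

step 1: expand (3,0) (f=4, h=2) → closed; open now [(2,0) g=3 f=6, (3,1) g=3 f=4, (4,1) g=2 f=4, (5,1) g=1 f=4]

expanded=(3,0); open=[(2,0) g=3 f=6, (3,1) g=3 f=4, (4,1) g=2 f=4, (5,1) g=1 f=4]; closed=[(3,0), (4,0), (5,0)]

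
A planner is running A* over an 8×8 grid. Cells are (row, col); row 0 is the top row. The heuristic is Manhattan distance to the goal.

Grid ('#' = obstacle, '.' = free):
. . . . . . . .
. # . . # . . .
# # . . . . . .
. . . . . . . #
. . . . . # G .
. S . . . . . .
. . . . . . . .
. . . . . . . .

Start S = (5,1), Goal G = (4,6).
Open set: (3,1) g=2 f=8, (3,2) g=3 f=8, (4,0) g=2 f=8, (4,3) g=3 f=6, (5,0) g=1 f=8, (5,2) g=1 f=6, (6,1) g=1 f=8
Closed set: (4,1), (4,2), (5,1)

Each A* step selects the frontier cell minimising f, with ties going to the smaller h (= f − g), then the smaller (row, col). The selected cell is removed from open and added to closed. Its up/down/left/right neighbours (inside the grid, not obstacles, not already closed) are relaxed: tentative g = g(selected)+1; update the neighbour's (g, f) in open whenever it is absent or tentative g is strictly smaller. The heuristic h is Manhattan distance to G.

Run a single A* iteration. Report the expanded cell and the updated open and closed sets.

step 1: expand (4,3) (f=6, h=3) → closed; open now [(3,1) g=2 f=8, (3,2) g=3 f=8, (3,3) g=4 f=8, (4,0) g=2 f=8, (4,4) g=4 f=6, (5,0) g=1 f=8, (5,2) g=1 f=6, (5,3) g=4 f=8, (6,1) g=1 f=8]

expanded=(4,3); open=[(3,1) g=2 f=8, (3,2) g=3 f=8, (3,3) g=4 f=8, (4,0) g=2 f=8, (4,4) g=4 f=6, (5,0) g=1 f=8, (5,2) g=1 f=6, (5,3) g=4 f=8, (6,1) g=1 f=8]; closed=[(4,1), (4,2), (4,3), (5,1)]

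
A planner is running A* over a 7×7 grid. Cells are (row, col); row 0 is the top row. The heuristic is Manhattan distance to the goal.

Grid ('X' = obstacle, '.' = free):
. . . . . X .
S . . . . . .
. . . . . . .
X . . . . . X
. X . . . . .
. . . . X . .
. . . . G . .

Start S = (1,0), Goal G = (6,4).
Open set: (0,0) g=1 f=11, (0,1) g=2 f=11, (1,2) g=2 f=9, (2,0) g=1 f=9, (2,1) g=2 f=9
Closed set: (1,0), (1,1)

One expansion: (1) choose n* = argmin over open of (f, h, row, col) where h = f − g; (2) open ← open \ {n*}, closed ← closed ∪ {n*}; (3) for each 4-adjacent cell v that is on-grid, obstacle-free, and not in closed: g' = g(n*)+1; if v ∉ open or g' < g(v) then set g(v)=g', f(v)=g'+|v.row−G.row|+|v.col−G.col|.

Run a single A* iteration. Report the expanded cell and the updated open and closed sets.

expanded=(1,2); open=[(0,0) g=1 f=11, (0,1) g=2 f=11, (0,2) g=3 f=11, (1,3) g=3 f=9, (2,0) g=1 f=9, (2,1) g=2 f=9, (2,2) g=3 f=9]; closed=[(1,0), (1,1), (1,2)]

step 1: expand (1,2) (f=9, h=7) → closed; open now [(0,0) g=1 f=11, (0,1) g=2 f=11, (0,2) g=3 f=11, (1,3) g=3 f=9, (2,0) g=1 f=9, (2,1) g=2 f=9, (2,2) g=3 f=9]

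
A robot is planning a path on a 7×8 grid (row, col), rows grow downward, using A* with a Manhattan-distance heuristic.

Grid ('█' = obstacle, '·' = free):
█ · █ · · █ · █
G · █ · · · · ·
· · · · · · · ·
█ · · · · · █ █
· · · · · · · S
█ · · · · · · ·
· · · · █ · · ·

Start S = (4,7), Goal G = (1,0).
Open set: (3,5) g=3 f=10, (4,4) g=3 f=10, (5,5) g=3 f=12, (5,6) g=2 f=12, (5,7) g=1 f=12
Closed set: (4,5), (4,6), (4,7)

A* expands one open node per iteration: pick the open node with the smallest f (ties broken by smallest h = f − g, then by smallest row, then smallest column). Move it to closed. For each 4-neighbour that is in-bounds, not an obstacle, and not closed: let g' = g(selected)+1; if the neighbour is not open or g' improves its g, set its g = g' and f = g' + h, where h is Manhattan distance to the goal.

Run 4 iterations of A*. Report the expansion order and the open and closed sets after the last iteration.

step 1: expand (3,5) (f=10, h=7) → closed; open now [(2,5) g=4 f=10, (3,4) g=4 f=10, (4,4) g=3 f=10, (5,5) g=3 f=12, (5,6) g=2 f=12, (5,7) g=1 f=12]
step 2: expand (2,5) (f=10, h=6) → closed; open now [(1,5) g=5 f=10, (2,4) g=5 f=10, (2,6) g=5 f=12, (3,4) g=4 f=10, (4,4) g=3 f=10, (5,5) g=3 f=12, (5,6) g=2 f=12, (5,7) g=1 f=12]
step 3: expand (1,5) (f=10, h=5) → closed; open now [(1,4) g=6 f=10, (1,6) g=6 f=12, (2,4) g=5 f=10, (2,6) g=5 f=12, (3,4) g=4 f=10, (4,4) g=3 f=10, (5,5) g=3 f=12, (5,6) g=2 f=12, (5,7) g=1 f=12]
step 4: expand (1,4) (f=10, h=4) → closed; open now [(0,4) g=7 f=12, (1,3) g=7 f=10, (1,6) g=6 f=12, (2,4) g=5 f=10, (2,6) g=5 f=12, (3,4) g=4 f=10, (4,4) g=3 f=10, (5,5) g=3 f=12, (5,6) g=2 f=12, (5,7) g=1 f=12]

order=[(3,5) → (2,5) → (1,5) → (1,4)]; open=[(0,4) g=7 f=12, (1,3) g=7 f=10, (1,6) g=6 f=12, (2,4) g=5 f=10, (2,6) g=5 f=12, (3,4) g=4 f=10, (4,4) g=3 f=10, (5,5) g=3 f=12, (5,6) g=2 f=12, (5,7) g=1 f=12]; closed=[(1,4), (1,5), (2,5), (3,5), (4,5), (4,6), (4,7)]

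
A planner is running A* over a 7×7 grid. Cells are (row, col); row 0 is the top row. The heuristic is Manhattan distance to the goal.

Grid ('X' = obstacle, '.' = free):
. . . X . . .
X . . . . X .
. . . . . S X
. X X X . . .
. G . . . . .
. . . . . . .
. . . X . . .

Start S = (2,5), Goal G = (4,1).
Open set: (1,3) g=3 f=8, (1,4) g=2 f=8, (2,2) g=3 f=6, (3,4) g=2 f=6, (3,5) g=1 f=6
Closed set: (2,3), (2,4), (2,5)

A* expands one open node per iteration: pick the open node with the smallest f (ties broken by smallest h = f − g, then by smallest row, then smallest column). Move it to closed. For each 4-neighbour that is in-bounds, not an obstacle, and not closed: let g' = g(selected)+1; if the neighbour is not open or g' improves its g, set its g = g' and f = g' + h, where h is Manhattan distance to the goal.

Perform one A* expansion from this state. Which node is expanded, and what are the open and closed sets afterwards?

expanded=(2,2); open=[(1,2) g=4 f=8, (1,3) g=3 f=8, (1,4) g=2 f=8, (2,1) g=4 f=6, (3,4) g=2 f=6, (3,5) g=1 f=6]; closed=[(2,2), (2,3), (2,4), (2,5)]

step 1: expand (2,2) (f=6, h=3) → closed; open now [(1,2) g=4 f=8, (1,3) g=3 f=8, (1,4) g=2 f=8, (2,1) g=4 f=6, (3,4) g=2 f=6, (3,5) g=1 f=6]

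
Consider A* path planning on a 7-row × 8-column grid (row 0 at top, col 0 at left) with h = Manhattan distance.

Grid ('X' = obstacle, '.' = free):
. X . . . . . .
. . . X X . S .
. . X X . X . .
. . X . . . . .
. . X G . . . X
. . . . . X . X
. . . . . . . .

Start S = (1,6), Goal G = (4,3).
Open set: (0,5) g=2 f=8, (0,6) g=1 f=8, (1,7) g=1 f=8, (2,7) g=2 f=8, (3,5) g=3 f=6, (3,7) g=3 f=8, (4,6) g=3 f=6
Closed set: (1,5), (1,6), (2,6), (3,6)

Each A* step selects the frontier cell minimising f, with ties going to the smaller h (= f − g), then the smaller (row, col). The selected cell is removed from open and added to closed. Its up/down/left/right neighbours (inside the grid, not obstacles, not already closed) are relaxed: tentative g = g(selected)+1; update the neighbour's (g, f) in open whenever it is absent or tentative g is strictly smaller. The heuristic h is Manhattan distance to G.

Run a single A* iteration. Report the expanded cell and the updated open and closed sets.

expanded=(3,5); open=[(0,5) g=2 f=8, (0,6) g=1 f=8, (1,7) g=1 f=8, (2,7) g=2 f=8, (3,4) g=4 f=6, (3,7) g=3 f=8, (4,5) g=4 f=6, (4,6) g=3 f=6]; closed=[(1,5), (1,6), (2,6), (3,5), (3,6)]

step 1: expand (3,5) (f=6, h=3) → closed; open now [(0,5) g=2 f=8, (0,6) g=1 f=8, (1,7) g=1 f=8, (2,7) g=2 f=8, (3,4) g=4 f=6, (3,7) g=3 f=8, (4,5) g=4 f=6, (4,6) g=3 f=6]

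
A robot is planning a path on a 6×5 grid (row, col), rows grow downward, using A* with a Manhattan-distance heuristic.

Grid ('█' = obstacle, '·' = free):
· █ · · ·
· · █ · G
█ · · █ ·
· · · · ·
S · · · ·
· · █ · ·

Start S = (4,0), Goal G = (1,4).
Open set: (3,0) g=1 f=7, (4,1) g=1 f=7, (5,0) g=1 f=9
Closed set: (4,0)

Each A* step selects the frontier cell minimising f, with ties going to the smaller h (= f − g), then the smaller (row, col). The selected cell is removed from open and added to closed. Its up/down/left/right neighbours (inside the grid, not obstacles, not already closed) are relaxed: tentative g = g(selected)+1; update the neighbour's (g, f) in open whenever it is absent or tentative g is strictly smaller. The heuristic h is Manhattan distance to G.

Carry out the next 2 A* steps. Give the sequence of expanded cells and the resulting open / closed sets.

order=[(3,0) → (3,1)]; open=[(2,1) g=3 f=7, (3,2) g=3 f=7, (4,1) g=1 f=7, (5,0) g=1 f=9]; closed=[(3,0), (3,1), (4,0)]

step 1: expand (3,0) (f=7, h=6) → closed; open now [(3,1) g=2 f=7, (4,1) g=1 f=7, (5,0) g=1 f=9]
step 2: expand (3,1) (f=7, h=5) → closed; open now [(2,1) g=3 f=7, (3,2) g=3 f=7, (4,1) g=1 f=7, (5,0) g=1 f=9]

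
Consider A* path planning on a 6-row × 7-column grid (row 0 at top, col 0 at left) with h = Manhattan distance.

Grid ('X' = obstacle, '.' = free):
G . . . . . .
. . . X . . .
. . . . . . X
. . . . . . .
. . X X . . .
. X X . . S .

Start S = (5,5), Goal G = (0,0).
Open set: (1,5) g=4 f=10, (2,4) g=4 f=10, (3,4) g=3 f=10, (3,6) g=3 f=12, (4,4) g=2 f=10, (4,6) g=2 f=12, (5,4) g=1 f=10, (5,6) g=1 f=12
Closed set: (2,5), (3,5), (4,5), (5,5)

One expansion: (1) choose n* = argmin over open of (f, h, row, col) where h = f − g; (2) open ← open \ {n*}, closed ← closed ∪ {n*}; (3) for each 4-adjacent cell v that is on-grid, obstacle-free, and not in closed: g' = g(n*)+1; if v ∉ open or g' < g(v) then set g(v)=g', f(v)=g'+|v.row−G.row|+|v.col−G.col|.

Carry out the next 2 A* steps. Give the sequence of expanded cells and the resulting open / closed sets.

step 1: expand (1,5) (f=10, h=6) → closed; open now [(0,5) g=5 f=10, (1,4) g=5 f=10, (1,6) g=5 f=12, (2,4) g=4 f=10, (3,4) g=3 f=10, (3,6) g=3 f=12, (4,4) g=2 f=10, (4,6) g=2 f=12, (5,4) g=1 f=10, (5,6) g=1 f=12]
step 2: expand (0,5) (f=10, h=5) → closed; open now [(0,4) g=6 f=10, (0,6) g=6 f=12, (1,4) g=5 f=10, (1,6) g=5 f=12, (2,4) g=4 f=10, (3,4) g=3 f=10, (3,6) g=3 f=12, (4,4) g=2 f=10, (4,6) g=2 f=12, (5,4) g=1 f=10, (5,6) g=1 f=12]

order=[(1,5) → (0,5)]; open=[(0,4) g=6 f=10, (0,6) g=6 f=12, (1,4) g=5 f=10, (1,6) g=5 f=12, (2,4) g=4 f=10, (3,4) g=3 f=10, (3,6) g=3 f=12, (4,4) g=2 f=10, (4,6) g=2 f=12, (5,4) g=1 f=10, (5,6) g=1 f=12]; closed=[(0,5), (1,5), (2,5), (3,5), (4,5), (5,5)]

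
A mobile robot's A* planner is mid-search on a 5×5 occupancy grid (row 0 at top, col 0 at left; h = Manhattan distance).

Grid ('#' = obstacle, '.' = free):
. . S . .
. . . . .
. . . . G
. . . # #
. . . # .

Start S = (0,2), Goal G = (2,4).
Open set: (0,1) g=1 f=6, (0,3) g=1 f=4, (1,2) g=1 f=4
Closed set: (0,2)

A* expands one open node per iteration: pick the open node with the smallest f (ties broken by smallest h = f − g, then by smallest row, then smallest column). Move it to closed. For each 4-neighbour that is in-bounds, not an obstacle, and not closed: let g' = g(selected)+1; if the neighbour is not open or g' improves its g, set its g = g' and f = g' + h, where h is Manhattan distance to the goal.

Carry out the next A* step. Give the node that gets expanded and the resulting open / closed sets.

step 1: expand (0,3) (f=4, h=3) → closed; open now [(0,1) g=1 f=6, (0,4) g=2 f=4, (1,2) g=1 f=4, (1,3) g=2 f=4]

expanded=(0,3); open=[(0,1) g=1 f=6, (0,4) g=2 f=4, (1,2) g=1 f=4, (1,3) g=2 f=4]; closed=[(0,2), (0,3)]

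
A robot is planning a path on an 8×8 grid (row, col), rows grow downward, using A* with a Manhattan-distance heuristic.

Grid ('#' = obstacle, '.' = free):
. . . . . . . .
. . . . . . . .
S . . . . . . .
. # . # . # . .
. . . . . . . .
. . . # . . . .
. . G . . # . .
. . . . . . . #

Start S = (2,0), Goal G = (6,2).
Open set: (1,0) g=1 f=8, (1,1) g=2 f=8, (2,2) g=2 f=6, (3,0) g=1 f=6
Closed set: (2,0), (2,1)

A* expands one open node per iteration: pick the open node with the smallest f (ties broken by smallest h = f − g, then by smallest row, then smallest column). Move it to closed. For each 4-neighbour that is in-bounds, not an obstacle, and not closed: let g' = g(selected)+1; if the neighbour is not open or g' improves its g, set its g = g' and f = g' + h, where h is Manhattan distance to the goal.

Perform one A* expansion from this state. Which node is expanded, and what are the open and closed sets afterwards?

step 1: expand (2,2) (f=6, h=4) → closed; open now [(1,0) g=1 f=8, (1,1) g=2 f=8, (1,2) g=3 f=8, (2,3) g=3 f=8, (3,0) g=1 f=6, (3,2) g=3 f=6]

expanded=(2,2); open=[(1,0) g=1 f=8, (1,1) g=2 f=8, (1,2) g=3 f=8, (2,3) g=3 f=8, (3,0) g=1 f=6, (3,2) g=3 f=6]; closed=[(2,0), (2,1), (2,2)]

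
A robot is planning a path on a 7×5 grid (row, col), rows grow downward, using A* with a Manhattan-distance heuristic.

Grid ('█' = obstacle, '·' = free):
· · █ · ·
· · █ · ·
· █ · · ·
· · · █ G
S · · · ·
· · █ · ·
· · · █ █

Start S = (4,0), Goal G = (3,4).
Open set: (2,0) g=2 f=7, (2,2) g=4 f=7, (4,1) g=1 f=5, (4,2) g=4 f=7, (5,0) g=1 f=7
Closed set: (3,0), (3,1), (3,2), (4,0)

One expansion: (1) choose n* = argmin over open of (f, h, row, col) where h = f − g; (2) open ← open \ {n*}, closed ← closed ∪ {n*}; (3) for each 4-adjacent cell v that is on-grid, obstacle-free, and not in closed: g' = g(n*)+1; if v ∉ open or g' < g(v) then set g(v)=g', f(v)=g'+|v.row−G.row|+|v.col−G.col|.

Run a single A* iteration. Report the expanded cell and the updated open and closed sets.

step 1: expand (4,1) (f=5, h=4) → closed; open now [(2,0) g=2 f=7, (2,2) g=4 f=7, (4,2) g=2 f=5, (5,0) g=1 f=7, (5,1) g=2 f=7]

expanded=(4,1); open=[(2,0) g=2 f=7, (2,2) g=4 f=7, (4,2) g=2 f=5, (5,0) g=1 f=7, (5,1) g=2 f=7]; closed=[(3,0), (3,1), (3,2), (4,0), (4,1)]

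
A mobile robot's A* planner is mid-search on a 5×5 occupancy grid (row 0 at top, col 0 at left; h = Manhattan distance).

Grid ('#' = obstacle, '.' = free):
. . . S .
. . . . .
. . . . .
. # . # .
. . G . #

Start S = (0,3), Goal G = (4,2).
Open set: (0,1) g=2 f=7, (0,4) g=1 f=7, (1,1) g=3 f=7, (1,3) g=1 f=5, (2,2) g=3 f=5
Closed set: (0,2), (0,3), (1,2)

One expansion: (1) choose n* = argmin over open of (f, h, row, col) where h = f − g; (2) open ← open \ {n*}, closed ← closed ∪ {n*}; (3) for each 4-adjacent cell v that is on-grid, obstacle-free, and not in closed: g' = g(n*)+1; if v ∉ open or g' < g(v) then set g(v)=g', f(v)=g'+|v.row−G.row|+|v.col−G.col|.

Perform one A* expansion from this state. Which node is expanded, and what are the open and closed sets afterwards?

step 1: expand (2,2) (f=5, h=2) → closed; open now [(0,1) g=2 f=7, (0,4) g=1 f=7, (1,1) g=3 f=7, (1,3) g=1 f=5, (2,1) g=4 f=7, (2,3) g=4 f=7, (3,2) g=4 f=5]

expanded=(2,2); open=[(0,1) g=2 f=7, (0,4) g=1 f=7, (1,1) g=3 f=7, (1,3) g=1 f=5, (2,1) g=4 f=7, (2,3) g=4 f=7, (3,2) g=4 f=5]; closed=[(0,2), (0,3), (1,2), (2,2)]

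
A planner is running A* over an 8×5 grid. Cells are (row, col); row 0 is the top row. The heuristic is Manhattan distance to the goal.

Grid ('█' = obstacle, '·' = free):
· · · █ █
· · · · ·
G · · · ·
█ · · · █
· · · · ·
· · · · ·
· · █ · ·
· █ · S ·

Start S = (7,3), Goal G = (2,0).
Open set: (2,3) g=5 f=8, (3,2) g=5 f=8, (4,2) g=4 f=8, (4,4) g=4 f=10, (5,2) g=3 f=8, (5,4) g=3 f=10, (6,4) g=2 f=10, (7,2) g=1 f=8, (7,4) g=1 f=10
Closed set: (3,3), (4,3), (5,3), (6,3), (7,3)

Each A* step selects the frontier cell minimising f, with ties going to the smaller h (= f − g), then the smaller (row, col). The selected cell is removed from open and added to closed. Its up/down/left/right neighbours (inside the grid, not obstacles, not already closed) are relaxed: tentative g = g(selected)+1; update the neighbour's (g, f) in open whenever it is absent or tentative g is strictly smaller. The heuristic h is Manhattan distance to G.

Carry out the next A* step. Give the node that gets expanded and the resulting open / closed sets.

step 1: expand (2,3) (f=8, h=3) → closed; open now [(1,3) g=6 f=10, (2,2) g=6 f=8, (2,4) g=6 f=10, (3,2) g=5 f=8, (4,2) g=4 f=8, (4,4) g=4 f=10, (5,2) g=3 f=8, (5,4) g=3 f=10, (6,4) g=2 f=10, (7,2) g=1 f=8, (7,4) g=1 f=10]

expanded=(2,3); open=[(1,3) g=6 f=10, (2,2) g=6 f=8, (2,4) g=6 f=10, (3,2) g=5 f=8, (4,2) g=4 f=8, (4,4) g=4 f=10, (5,2) g=3 f=8, (5,4) g=3 f=10, (6,4) g=2 f=10, (7,2) g=1 f=8, (7,4) g=1 f=10]; closed=[(2,3), (3,3), (4,3), (5,3), (6,3), (7,3)]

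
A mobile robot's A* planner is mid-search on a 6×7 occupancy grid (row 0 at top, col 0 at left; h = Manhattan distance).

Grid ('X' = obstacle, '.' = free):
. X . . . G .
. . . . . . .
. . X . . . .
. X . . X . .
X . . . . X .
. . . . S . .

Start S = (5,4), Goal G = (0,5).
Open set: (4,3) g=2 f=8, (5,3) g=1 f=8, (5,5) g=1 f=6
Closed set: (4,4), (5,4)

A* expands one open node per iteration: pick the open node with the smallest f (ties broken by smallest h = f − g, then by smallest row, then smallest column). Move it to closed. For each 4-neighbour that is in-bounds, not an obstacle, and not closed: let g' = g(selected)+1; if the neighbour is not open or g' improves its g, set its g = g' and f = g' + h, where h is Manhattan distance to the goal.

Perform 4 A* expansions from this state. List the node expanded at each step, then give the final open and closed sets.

order=[(5,5) → (4,3) → (3,3) → (2,3)]; open=[(1,3) g=5 f=8, (2,4) g=5 f=8, (3,2) g=4 f=10, (4,2) g=3 f=10, (5,3) g=1 f=8, (5,6) g=2 f=8]; closed=[(2,3), (3,3), (4,3), (4,4), (5,4), (5,5)]

step 1: expand (5,5) (f=6, h=5) → closed; open now [(4,3) g=2 f=8, (5,3) g=1 f=8, (5,6) g=2 f=8]
step 2: expand (4,3) (f=8, h=6) → closed; open now [(3,3) g=3 f=8, (4,2) g=3 f=10, (5,3) g=1 f=8, (5,6) g=2 f=8]
step 3: expand (3,3) (f=8, h=5) → closed; open now [(2,3) g=4 f=8, (3,2) g=4 f=10, (4,2) g=3 f=10, (5,3) g=1 f=8, (5,6) g=2 f=8]
step 4: expand (2,3) (f=8, h=4) → closed; open now [(1,3) g=5 f=8, (2,4) g=5 f=8, (3,2) g=4 f=10, (4,2) g=3 f=10, (5,3) g=1 f=8, (5,6) g=2 f=8]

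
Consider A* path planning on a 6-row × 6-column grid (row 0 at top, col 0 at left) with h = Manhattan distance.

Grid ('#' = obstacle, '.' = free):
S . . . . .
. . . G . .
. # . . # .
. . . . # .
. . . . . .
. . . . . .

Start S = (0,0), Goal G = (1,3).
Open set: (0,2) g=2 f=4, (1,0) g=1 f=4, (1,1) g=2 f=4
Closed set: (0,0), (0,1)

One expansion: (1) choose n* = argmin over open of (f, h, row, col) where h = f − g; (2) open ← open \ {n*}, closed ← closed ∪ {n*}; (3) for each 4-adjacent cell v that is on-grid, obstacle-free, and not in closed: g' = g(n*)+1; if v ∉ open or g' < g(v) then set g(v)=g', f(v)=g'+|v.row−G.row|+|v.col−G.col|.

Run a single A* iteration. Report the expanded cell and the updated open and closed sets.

expanded=(0,2); open=[(0,3) g=3 f=4, (1,0) g=1 f=4, (1,1) g=2 f=4, (1,2) g=3 f=4]; closed=[(0,0), (0,1), (0,2)]

step 1: expand (0,2) (f=4, h=2) → closed; open now [(0,3) g=3 f=4, (1,0) g=1 f=4, (1,1) g=2 f=4, (1,2) g=3 f=4]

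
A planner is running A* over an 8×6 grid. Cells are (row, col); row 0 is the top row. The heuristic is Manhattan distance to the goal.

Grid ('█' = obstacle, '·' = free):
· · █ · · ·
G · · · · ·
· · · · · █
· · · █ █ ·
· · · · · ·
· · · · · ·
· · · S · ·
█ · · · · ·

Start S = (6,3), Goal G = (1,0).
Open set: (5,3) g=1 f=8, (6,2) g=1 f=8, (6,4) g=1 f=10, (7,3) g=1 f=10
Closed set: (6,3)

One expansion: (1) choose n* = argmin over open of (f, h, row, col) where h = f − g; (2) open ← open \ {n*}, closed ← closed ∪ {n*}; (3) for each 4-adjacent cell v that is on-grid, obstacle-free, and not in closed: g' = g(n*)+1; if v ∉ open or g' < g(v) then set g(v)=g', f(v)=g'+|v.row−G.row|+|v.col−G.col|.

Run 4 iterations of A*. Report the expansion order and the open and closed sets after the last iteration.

order=[(5,3) → (4,3) → (4,2) → (3,2)]; open=[(2,2) g=5 f=8, (3,1) g=5 f=8, (4,1) g=4 f=8, (4,4) g=3 f=10, (5,2) g=2 f=8, (5,4) g=2 f=10, (6,2) g=1 f=8, (6,4) g=1 f=10, (7,3) g=1 f=10]; closed=[(3,2), (4,2), (4,3), (5,3), (6,3)]

step 1: expand (5,3) (f=8, h=7) → closed; open now [(4,3) g=2 f=8, (5,2) g=2 f=8, (5,4) g=2 f=10, (6,2) g=1 f=8, (6,4) g=1 f=10, (7,3) g=1 f=10]
step 2: expand (4,3) (f=8, h=6) → closed; open now [(4,2) g=3 f=8, (4,4) g=3 f=10, (5,2) g=2 f=8, (5,4) g=2 f=10, (6,2) g=1 f=8, (6,4) g=1 f=10, (7,3) g=1 f=10]
step 3: expand (4,2) (f=8, h=5) → closed; open now [(3,2) g=4 f=8, (4,1) g=4 f=8, (4,4) g=3 f=10, (5,2) g=2 f=8, (5,4) g=2 f=10, (6,2) g=1 f=8, (6,4) g=1 f=10, (7,3) g=1 f=10]
step 4: expand (3,2) (f=8, h=4) → closed; open now [(2,2) g=5 f=8, (3,1) g=5 f=8, (4,1) g=4 f=8, (4,4) g=3 f=10, (5,2) g=2 f=8, (5,4) g=2 f=10, (6,2) g=1 f=8, (6,4) g=1 f=10, (7,3) g=1 f=10]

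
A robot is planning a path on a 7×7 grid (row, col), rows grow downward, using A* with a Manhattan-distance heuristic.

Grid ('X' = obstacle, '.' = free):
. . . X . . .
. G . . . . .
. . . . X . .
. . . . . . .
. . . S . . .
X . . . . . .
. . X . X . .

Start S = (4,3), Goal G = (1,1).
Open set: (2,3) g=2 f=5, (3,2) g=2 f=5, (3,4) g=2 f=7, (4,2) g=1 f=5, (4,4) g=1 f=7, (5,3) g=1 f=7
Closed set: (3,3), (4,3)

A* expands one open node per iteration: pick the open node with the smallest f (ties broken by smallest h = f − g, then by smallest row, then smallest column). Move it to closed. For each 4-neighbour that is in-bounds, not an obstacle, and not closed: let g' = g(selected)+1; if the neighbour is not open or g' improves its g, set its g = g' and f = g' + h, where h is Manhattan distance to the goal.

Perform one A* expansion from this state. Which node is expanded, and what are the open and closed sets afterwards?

step 1: expand (2,3) (f=5, h=3) → closed; open now [(1,3) g=3 f=5, (2,2) g=3 f=5, (3,2) g=2 f=5, (3,4) g=2 f=7, (4,2) g=1 f=5, (4,4) g=1 f=7, (5,3) g=1 f=7]

expanded=(2,3); open=[(1,3) g=3 f=5, (2,2) g=3 f=5, (3,2) g=2 f=5, (3,4) g=2 f=7, (4,2) g=1 f=5, (4,4) g=1 f=7, (5,3) g=1 f=7]; closed=[(2,3), (3,3), (4,3)]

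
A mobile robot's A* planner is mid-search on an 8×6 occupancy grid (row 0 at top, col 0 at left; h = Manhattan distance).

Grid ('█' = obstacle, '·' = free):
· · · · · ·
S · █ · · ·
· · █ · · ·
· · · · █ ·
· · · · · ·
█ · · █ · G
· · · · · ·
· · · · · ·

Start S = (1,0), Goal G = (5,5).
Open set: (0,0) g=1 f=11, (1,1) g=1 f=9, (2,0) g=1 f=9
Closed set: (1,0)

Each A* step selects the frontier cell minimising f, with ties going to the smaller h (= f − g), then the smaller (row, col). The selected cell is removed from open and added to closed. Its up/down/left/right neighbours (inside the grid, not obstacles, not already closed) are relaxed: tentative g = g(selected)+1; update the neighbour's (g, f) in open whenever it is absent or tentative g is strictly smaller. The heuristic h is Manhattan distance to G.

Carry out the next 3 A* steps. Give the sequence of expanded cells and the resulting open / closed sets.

order=[(1,1) → (2,1) → (3,1)]; open=[(0,0) g=1 f=11, (0,1) g=2 f=11, (2,0) g=1 f=9, (3,0) g=4 f=11, (3,2) g=4 f=9, (4,1) g=4 f=9]; closed=[(1,0), (1,1), (2,1), (3,1)]

step 1: expand (1,1) (f=9, h=8) → closed; open now [(0,0) g=1 f=11, (0,1) g=2 f=11, (2,0) g=1 f=9, (2,1) g=2 f=9]
step 2: expand (2,1) (f=9, h=7) → closed; open now [(0,0) g=1 f=11, (0,1) g=2 f=11, (2,0) g=1 f=9, (3,1) g=3 f=9]
step 3: expand (3,1) (f=9, h=6) → closed; open now [(0,0) g=1 f=11, (0,1) g=2 f=11, (2,0) g=1 f=9, (3,0) g=4 f=11, (3,2) g=4 f=9, (4,1) g=4 f=9]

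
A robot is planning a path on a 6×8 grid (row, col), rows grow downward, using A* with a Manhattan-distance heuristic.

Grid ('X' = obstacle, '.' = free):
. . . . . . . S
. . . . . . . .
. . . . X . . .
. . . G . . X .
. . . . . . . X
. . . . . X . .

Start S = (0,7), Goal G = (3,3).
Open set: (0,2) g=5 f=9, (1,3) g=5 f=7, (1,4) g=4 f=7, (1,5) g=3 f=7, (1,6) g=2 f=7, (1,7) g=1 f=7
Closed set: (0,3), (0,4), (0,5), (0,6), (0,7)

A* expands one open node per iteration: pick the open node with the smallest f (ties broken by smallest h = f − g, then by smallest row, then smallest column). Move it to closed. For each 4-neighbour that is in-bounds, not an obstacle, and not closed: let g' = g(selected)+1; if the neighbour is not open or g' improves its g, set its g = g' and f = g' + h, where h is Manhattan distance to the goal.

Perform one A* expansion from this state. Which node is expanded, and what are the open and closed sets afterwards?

step 1: expand (1,3) (f=7, h=2) → closed; open now [(0,2) g=5 f=9, (1,2) g=6 f=9, (1,4) g=4 f=7, (1,5) g=3 f=7, (1,6) g=2 f=7, (1,7) g=1 f=7, (2,3) g=6 f=7]

expanded=(1,3); open=[(0,2) g=5 f=9, (1,2) g=6 f=9, (1,4) g=4 f=7, (1,5) g=3 f=7, (1,6) g=2 f=7, (1,7) g=1 f=7, (2,3) g=6 f=7]; closed=[(0,3), (0,4), (0,5), (0,6), (0,7), (1,3)]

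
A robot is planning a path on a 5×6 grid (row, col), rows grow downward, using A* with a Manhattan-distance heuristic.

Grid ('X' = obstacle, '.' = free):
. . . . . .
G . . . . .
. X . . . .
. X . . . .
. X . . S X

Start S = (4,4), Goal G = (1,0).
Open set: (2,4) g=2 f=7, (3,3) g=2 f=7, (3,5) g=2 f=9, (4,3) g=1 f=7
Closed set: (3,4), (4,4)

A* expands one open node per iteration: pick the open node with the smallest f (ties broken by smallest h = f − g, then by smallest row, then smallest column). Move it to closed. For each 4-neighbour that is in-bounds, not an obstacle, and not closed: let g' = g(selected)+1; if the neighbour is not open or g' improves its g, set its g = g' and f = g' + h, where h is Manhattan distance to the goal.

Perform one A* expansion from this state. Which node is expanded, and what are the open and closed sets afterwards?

expanded=(2,4); open=[(1,4) g=3 f=7, (2,3) g=3 f=7, (2,5) g=3 f=9, (3,3) g=2 f=7, (3,5) g=2 f=9, (4,3) g=1 f=7]; closed=[(2,4), (3,4), (4,4)]

step 1: expand (2,4) (f=7, h=5) → closed; open now [(1,4) g=3 f=7, (2,3) g=3 f=7, (2,5) g=3 f=9, (3,3) g=2 f=7, (3,5) g=2 f=9, (4,3) g=1 f=7]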